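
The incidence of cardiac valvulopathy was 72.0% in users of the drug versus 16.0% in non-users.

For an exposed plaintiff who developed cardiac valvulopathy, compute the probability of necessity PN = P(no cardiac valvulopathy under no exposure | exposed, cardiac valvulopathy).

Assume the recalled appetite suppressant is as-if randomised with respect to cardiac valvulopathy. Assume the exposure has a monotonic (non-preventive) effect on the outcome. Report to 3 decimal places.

p₁ = 0.72, p₀ = 0.16.
Under exogeneity and monotonicity, PN = (p₁ − p₀) / p₁.
PN = (0.72 − 0.16) / 0.72 = 0.56 / 0.72 ≈ 0.7778

PN ≈ 0.778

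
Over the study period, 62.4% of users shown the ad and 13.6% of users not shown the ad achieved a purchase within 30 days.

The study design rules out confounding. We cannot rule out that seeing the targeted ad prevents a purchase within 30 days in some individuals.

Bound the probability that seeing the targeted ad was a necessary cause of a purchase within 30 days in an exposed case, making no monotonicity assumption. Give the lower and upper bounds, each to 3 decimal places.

0.782 ≤ PN ≤ 1.000

p₁ = 0.624, p₀ = 0.136.
Under exogeneity alone the bounds on PN are max{0,(p₁−p₀)/p₁} ≤ PN ≤ min{1,(1−p₀)/p₁}.
  lower = (p₁ − p₀)/p₁ = 0.488 / 0.624 ≈ 0.7821
  upper = min{1, (1 − p₀)/p₁} = 0.864 / 0.624 ≈ 1.3846 → capped at 1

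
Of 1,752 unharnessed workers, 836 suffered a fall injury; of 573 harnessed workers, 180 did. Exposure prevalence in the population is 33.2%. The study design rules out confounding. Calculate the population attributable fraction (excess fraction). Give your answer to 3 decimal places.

PAF ≈ 0.147

p₁ = P(outcome | exposed) = 836/1752 = 0.47717
p₀ = P(outcome | unexposed) = 180/573 = 0.31414
Overall risk P(Y=1) = π·p₁ + (1−π)·p₀ = 0.332×0.47717 + 0.668×0.31414 = 0.36826.
Under exogeneity, PAF = [P(Y=1) − p₀] / P(Y=1).
PAF = (0.36826 − 0.31414) / 0.36826 ≈ 0.1470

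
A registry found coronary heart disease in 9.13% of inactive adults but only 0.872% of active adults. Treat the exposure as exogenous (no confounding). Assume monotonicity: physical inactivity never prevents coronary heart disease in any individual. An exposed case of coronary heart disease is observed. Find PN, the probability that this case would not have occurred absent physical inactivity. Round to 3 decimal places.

PN ≈ 0.904

p₁ = 0.0913, p₀ = 0.00872.
Under exogeneity and monotonicity, PN = (p₁ − p₀) / p₁.
PN = (0.0913 − 0.00872) / 0.0913 = 0.08258 / 0.0913 ≈ 0.9045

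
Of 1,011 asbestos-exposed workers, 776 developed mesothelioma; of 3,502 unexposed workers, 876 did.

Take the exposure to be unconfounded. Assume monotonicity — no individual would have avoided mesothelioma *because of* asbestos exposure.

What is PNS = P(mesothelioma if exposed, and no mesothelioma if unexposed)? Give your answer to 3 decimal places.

p₁ = P(outcome | exposed) = 776/1011 = 0.76756
p₀ = P(outcome | unexposed) = 876/3502 = 0.25014
Under exogeneity and monotonicity, PNS = p₁ − p₀.
PNS = 0.76756 − 0.25014 = 0.51741

PNS ≈ 0.517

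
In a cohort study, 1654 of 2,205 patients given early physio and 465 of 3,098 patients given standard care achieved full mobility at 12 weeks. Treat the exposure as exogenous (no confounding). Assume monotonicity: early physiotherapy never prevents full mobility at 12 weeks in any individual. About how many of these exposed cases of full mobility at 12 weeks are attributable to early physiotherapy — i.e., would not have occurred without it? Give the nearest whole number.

p₁ = P(outcome | exposed) = 1654/2205 = 0.75011
p₀ = P(outcome | unexposed) = 465/3098 = 0.1501
PN = (p₁ − p₀)/p₁ = (0.75011 − 0.1501) / 0.75011 ≈ 0.79990.
Attributable cases ≈ PN × (exposed cases) = 0.79990 × 1654 ≈ 1323.04.

about 1323 cases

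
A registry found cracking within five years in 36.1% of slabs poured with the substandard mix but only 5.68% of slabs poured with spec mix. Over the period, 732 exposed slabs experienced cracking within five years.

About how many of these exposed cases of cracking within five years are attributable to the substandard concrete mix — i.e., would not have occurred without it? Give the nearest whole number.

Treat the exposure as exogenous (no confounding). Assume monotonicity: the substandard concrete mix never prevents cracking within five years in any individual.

about 617 cases

p₁ = 0.361, p₀ = 0.0568.
PN = (p₁ − p₀)/p₁ = (0.361 − 0.0568) / 0.361 ≈ 0.84266.
Attributable cases ≈ PN × (exposed cases) = 0.84266 × 732 ≈ 616.83.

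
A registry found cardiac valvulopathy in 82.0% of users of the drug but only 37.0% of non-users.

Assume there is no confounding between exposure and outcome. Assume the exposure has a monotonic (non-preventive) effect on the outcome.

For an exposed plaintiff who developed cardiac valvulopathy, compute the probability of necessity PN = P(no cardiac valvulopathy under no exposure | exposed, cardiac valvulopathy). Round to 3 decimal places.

p₁ = 0.82, p₀ = 0.37.
Under exogeneity and monotonicity, PN = (p₁ − p₀) / p₁.
PN = (0.82 − 0.37) / 0.82 = 0.45 / 0.82 ≈ 0.5488

PN ≈ 0.549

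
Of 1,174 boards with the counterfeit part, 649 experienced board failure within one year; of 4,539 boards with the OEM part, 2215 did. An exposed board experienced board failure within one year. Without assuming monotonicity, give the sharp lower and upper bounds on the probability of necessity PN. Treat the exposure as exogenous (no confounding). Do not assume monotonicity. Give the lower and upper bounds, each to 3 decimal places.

0.117 ≤ PN ≤ 0.926

p₁ = P(outcome | exposed) = 649/1174 = 0.55281
p₀ = P(outcome | unexposed) = 2215/4539 = 0.48799
Under exogeneity alone the bounds on PN are max{0,(p₁−p₀)/p₁} ≤ PN ≤ min{1,(1−p₀)/p₁}.
  lower = (p₁ − p₀)/p₁ = 0.064818 / 0.55281 ≈ 0.1173
  upper = min{1, (1 − p₀)/p₁} = 0.51201 / 0.55281 ≈ 0.9262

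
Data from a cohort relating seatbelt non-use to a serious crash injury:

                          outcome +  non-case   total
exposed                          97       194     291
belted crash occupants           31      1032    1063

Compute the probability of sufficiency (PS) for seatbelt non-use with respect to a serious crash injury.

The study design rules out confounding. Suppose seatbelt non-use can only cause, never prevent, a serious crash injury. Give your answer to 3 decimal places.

PS ≈ 0.313

p₁ = P(outcome | exposed) = 97/291 = 0.33333
p₀ = P(outcome | unexposed) = 31/1063 = 0.029163
Under exogeneity and monotonicity, PS = (p₁ − p₀)/(1 − p₀).
PS = (0.33333 − 0.029163) / 0.97084 ≈ 0.3133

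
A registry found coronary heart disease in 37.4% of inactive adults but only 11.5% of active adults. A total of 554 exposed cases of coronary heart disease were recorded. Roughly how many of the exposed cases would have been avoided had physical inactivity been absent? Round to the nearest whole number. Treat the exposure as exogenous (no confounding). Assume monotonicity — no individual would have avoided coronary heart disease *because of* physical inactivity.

about 384 cases

p₁ = 0.374, p₀ = 0.115.
PN = (p₁ − p₀)/p₁ = (0.374 − 0.115) / 0.374 ≈ 0.69251.
Attributable cases ≈ PN × (exposed cases) = 0.69251 × 554 ≈ 383.65.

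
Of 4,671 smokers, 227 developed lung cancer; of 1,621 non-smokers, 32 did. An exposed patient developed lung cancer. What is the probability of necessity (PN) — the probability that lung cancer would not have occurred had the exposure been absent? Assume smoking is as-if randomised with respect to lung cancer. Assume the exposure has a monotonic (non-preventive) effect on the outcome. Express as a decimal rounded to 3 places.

PN ≈ 0.594

p₁ = P(outcome | exposed) = 227/4671 = 0.048598
p₀ = P(outcome | unexposed) = 32/1621 = 0.019741
Under exogeneity and monotonicity, PN = (p₁ − p₀) / p₁.
PN = (0.048598 − 0.019741) / 0.048598 = 0.028857 / 0.048598 ≈ 0.5938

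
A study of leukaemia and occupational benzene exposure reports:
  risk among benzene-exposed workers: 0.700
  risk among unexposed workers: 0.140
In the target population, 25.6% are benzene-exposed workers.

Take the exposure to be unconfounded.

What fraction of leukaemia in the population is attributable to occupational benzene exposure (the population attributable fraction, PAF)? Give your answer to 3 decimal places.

Let p₁ = 0.7, p₀ = 0.14.
Overall risk P(Y=1) = π·p₁ + (1−π)·p₀ = 0.256×0.7 + 0.744×0.14 = 0.28336.
Under exogeneity, PAF = [P(Y=1) − p₀] / P(Y=1).
PAF = (0.28336 − 0.14) / 0.28336 ≈ 0.5059

PAF ≈ 0.506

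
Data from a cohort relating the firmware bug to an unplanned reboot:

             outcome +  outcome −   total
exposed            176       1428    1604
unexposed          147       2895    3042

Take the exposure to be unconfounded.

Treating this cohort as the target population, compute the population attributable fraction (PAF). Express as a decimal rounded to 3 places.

p₁ = P(outcome | exposed) = 176/1604 = 0.10973
p₀ = P(outcome | unexposed) = 147/3042 = 0.048323
Exposure prevalence π = 1604/4646 = 0.34524; overall risk P(Y=1) = 0.069522.
Under exogeneity, PAF = [P(Y=1) − p₀]/P(Y=1).
PAF = (0.069522 − 0.048323) / 0.069522 ≈ 0.3049

PAF ≈ 0.305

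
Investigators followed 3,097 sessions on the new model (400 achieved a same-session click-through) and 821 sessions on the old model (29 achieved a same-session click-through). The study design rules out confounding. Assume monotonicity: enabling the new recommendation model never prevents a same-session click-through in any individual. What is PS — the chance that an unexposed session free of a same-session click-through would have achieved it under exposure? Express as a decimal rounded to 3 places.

PS ≈ 0.097

p₁ = P(outcome | exposed) = 400/3097 = 0.12916
p₀ = P(outcome | unexposed) = 29/821 = 0.035323
Under exogeneity and monotonicity, PS = (p₁ − p₀) / (1 − p₀).
PS = (0.12916 − 0.035323) / (1 − 0.035323) = 0.093834 / 0.96468 ≈ 0.0973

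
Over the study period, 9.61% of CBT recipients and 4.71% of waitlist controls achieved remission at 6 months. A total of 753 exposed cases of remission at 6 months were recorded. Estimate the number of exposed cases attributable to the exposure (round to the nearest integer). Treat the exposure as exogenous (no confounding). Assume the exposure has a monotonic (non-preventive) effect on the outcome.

about 384 cases

p₁ = 0.0961, p₀ = 0.0471.
PN = (p₁ − p₀)/p₁ = (0.0961 − 0.0471) / 0.0961 ≈ 0.50989.
Attributable cases ≈ PN × (exposed cases) = 0.50989 × 753 ≈ 383.94.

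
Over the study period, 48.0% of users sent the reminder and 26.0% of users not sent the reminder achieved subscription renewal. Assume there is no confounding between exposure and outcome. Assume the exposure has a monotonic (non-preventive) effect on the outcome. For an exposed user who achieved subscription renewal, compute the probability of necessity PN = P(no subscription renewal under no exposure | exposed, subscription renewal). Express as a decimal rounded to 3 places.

PN ≈ 0.458

p₁ = 0.48, p₀ = 0.26.
Under exogeneity and monotonicity, PN = (p₁ − p₀) / p₁.
PN = (0.48 − 0.26) / 0.48 = 0.22 / 0.48 ≈ 0.4583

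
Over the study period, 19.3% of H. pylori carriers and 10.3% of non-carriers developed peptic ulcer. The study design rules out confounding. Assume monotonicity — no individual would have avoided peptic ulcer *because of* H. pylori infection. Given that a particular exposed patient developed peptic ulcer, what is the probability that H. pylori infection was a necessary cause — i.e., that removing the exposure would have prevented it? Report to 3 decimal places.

PN ≈ 0.466

p₁ = 0.193, p₀ = 0.103.
Under exogeneity and monotonicity, PN = (p₁ − p₀) / p₁.
PN = (0.193 − 0.103) / 0.193 = 0.09 / 0.193 ≈ 0.4663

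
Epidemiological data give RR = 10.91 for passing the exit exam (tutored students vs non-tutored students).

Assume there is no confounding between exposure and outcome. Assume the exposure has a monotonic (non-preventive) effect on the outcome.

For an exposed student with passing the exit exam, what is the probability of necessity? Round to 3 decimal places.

PN ≈ 0.908

Under exogeneity and monotonicity, PN = (RR − 1) / RR = 1 − 1/RR.
PN = (10.91 − 1) / 10.91 = 9.91 / 10.91 ≈ 0.9083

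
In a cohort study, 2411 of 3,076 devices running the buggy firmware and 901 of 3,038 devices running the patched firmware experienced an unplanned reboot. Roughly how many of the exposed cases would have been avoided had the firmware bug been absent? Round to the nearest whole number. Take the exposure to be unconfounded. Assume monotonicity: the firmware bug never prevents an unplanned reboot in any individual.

about 1499 cases

p₁ = P(outcome | exposed) = 2411/3076 = 0.78381
p₀ = P(outcome | unexposed) = 901/3038 = 0.29658
PN = (p₁ − p₀)/p₁ = (0.78381 − 0.29658) / 0.78381 ≈ 0.62162.
Attributable cases ≈ PN × (exposed cases) = 0.62162 × 2411 ≈ 1498.73.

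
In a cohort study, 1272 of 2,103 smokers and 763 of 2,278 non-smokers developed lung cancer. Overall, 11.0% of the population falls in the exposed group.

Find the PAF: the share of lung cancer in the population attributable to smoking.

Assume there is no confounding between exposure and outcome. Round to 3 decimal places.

PAF ≈ 0.081

p₁ = P(outcome | exposed) = 1272/2103 = 0.60485
p₀ = P(outcome | unexposed) = 763/2278 = 0.33494
Overall risk P(Y=1) = π·p₁ + (1−π)·p₀ = 0.11×0.60485 + 0.89×0.33494 = 0.36463.
Under exogeneity, PAF = [P(Y=1) − p₀] / P(Y=1).
PAF = (0.36463 − 0.33494) / 0.36463 ≈ 0.0814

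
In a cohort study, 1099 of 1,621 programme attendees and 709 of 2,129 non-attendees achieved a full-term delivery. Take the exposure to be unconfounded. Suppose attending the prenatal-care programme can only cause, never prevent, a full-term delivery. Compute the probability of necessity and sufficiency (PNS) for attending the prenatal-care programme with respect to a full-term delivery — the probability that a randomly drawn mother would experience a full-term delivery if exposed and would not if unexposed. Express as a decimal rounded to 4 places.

p₁ = P(outcome | exposed) = 1099/1621 = 0.67798
p₀ = P(outcome | unexposed) = 709/2129 = 0.33302
Under exogeneity and monotonicity, PNS = p₁ − p₀.
PNS = 0.67798 − 0.33302 = 0.34496

PNS ≈ 0.3450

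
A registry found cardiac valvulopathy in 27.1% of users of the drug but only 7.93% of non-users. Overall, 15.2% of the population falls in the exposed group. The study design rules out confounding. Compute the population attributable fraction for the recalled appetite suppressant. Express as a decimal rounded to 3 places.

p₁ = 0.271, p₀ = 0.0793.
Overall risk P(Y=1) = π·p₁ + (1−π)·p₀ = 0.152×0.271 + 0.848×0.0793 = 0.10844.
Under exogeneity, PAF = [P(Y=1) − p₀] / P(Y=1).
PAF = (0.10844 − 0.0793) / 0.10844 ≈ 0.2687

PAF ≈ 0.269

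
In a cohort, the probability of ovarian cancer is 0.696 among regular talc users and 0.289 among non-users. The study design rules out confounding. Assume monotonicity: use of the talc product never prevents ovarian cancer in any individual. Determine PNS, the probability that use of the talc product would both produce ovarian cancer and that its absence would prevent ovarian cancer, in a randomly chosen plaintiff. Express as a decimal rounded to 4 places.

Let p₁ = 0.696, p₀ = 0.289.
Under exogeneity and monotonicity, PNS = p₁ − p₀.
PNS = 0.696 − 0.289 = 0.407

PNS ≈ 0.4070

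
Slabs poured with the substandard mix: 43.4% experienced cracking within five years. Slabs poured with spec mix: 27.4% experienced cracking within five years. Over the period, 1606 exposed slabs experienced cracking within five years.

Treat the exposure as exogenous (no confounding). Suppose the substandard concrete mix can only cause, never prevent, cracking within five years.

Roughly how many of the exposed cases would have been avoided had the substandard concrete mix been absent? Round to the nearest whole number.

about 592 cases

p₁ = 0.434, p₀ = 0.274.
PN = (p₁ − p₀)/p₁ = (0.434 − 0.274) / 0.434 ≈ 0.36866.
Attributable cases ≈ PN × (exposed cases) = 0.36866 × 1606 ≈ 592.07.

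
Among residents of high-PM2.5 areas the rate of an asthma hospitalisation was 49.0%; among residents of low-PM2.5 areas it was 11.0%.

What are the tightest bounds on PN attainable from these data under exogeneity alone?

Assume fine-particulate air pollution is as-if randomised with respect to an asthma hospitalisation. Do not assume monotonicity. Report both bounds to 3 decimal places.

0.776 ≤ PN ≤ 1.000

p₁ = 0.49, p₀ = 0.11.
Under exogeneity alone the bounds on PN are max{0,(p₁−p₀)/p₁} ≤ PN ≤ min{1,(1−p₀)/p₁}.
  lower = (p₁ − p₀)/p₁ = 0.38 / 0.49 ≈ 0.7755
  upper = min{1, (1 − p₀)/p₁} = 0.89 / 0.49 ≈ 1.8163 → capped at 1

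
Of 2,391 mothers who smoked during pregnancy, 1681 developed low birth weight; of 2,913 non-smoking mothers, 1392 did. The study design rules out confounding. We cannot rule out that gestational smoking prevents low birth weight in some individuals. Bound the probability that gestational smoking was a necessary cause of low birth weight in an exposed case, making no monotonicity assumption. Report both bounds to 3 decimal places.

0.320 ≤ PN ≤ 0.743

p₁ = P(outcome | exposed) = 1681/2391 = 0.70305
p₀ = P(outcome | unexposed) = 1392/2913 = 0.47786
Under exogeneity alone the bounds on PN are max{0,(p₁−p₀)/p₁} ≤ PN ≤ min{1,(1−p₀)/p₁}.
  lower = (p₁ − p₀)/p₁ = 0.2252 / 0.70305 ≈ 0.3203
  upper = min{1, (1 − p₀)/p₁} = 0.52214 / 0.70305 ≈ 0.7427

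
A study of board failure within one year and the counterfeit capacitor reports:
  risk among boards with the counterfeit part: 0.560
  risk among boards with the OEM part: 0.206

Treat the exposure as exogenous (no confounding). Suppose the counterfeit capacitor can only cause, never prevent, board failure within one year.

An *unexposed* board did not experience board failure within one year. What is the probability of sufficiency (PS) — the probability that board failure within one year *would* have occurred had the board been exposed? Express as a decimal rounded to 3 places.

PS ≈ 0.446

Let p₁ = 0.56, p₀ = 0.206.
Under exogeneity and monotonicity, PS = (p₁ − p₀) / (1 − p₀).
PS = (0.56 − 0.206) / (1 − 0.206) = 0.354 / 0.794 ≈ 0.4458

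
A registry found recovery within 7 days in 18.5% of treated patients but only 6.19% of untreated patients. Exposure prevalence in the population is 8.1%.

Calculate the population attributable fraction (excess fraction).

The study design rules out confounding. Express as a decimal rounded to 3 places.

PAF ≈ 0.139

p₁ = 0.185, p₀ = 0.0619.
Overall risk P(Y=1) = π·p₁ + (1−π)·p₀ = 0.081×0.185 + 0.919×0.0619 = 0.071871.
Under exogeneity, PAF = [P(Y=1) − p₀] / P(Y=1).
PAF = (0.071871 − 0.0619) / 0.071871 ≈ 0.1387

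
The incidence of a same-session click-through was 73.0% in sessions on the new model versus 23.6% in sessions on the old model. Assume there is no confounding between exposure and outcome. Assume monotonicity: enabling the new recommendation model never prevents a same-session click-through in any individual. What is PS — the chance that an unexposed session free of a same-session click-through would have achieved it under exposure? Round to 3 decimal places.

p₁ = 0.73, p₀ = 0.236.
Under exogeneity and monotonicity, PS = (p₁ − p₀) / (1 − p₀).
PS = (0.73 − 0.236) / (1 − 0.236) = 0.494 / 0.764 ≈ 0.6466

PS ≈ 0.647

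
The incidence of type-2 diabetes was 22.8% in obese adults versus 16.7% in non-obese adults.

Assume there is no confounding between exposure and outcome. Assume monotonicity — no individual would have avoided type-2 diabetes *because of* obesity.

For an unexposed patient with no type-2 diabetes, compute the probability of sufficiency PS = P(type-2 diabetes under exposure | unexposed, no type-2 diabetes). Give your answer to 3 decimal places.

PS ≈ 0.073

p₁ = 0.228, p₀ = 0.167.
Under exogeneity and monotonicity, PS = (p₁ − p₀) / (1 − p₀).
PS = (0.228 − 0.167) / (1 − 0.167) = 0.061 / 0.833 ≈ 0.0732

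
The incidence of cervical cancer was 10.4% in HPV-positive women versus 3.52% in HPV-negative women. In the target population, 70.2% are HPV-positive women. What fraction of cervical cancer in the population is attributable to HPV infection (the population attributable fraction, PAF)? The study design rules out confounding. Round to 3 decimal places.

p₁ = 0.104, p₀ = 0.0352.
Overall risk P(Y=1) = π·p₁ + (1−π)·p₀ = 0.702×0.104 + 0.298×0.0352 = 0.083498.
Under exogeneity, PAF = [P(Y=1) − p₀] / P(Y=1).
PAF = (0.083498 − 0.0352) / 0.083498 ≈ 0.5784

PAF ≈ 0.578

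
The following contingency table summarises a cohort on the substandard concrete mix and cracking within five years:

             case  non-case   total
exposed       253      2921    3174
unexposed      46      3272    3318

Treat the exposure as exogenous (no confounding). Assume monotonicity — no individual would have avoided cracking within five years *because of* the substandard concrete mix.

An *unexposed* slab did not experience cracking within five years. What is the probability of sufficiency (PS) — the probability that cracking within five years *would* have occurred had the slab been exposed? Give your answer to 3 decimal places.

p₁ = P(outcome | exposed) = 253/3174 = 0.07971
p₀ = P(outcome | unexposed) = 46/3318 = 0.013864
Under exogeneity and monotonicity, PS = (p₁ − p₀) / (1 − p₀).
PS = (0.07971 − 0.013864) / (1 − 0.013864) = 0.065846 / 0.98614 ≈ 0.0668

PS ≈ 0.067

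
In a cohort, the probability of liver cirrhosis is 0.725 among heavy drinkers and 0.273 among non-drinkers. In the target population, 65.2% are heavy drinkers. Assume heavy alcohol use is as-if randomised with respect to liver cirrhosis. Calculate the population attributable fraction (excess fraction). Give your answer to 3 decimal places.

PAF ≈ 0.519

Let p₁ = 0.725, p₀ = 0.273.
Overall risk P(Y=1) = π·p₁ + (1−π)·p₀ = 0.652×0.725 + 0.348×0.273 = 0.5677.
Under exogeneity, PAF = [P(Y=1) − p₀] / P(Y=1).
PAF = (0.5677 − 0.273) / 0.5677 ≈ 0.5191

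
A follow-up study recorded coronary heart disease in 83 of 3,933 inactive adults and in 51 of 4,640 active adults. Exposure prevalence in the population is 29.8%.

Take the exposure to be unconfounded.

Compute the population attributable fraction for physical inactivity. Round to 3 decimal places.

PAF ≈ 0.215

p₁ = P(outcome | exposed) = 83/3933 = 0.021103
p₀ = P(outcome | unexposed) = 51/4640 = 0.010991
Overall risk P(Y=1) = π·p₁ + (1−π)·p₀ = 0.298×0.021103 + 0.702×0.010991 = 0.014005.
Under exogeneity, PAF = [P(Y=1) − p₀] / P(Y=1).
PAF = (0.014005 − 0.010991) / 0.014005 ≈ 0.2152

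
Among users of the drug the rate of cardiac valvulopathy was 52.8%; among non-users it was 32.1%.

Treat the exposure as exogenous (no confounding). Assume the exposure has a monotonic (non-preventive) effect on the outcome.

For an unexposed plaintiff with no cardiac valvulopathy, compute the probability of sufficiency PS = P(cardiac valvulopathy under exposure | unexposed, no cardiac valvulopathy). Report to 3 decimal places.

p₁ = 0.528, p₀ = 0.321.
Under exogeneity and monotonicity, PS = (p₁ − p₀) / (1 − p₀).
PS = (0.528 − 0.321) / (1 − 0.321) = 0.207 / 0.679 ≈ 0.3049

PS ≈ 0.305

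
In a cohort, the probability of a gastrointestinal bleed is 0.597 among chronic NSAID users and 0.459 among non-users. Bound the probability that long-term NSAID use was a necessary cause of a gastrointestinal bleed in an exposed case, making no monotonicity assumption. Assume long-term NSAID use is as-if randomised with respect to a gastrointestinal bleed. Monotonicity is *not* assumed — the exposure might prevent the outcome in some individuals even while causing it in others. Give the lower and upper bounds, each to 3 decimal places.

0.231 ≤ PN ≤ 0.906

Let p₁ = 0.597, p₀ = 0.459.
Under exogeneity alone the bounds on PN are max{0,(p₁−p₀)/p₁} ≤ PN ≤ min{1,(1−p₀)/p₁}.
  lower = (p₁ − p₀)/p₁ = 0.138 / 0.597 ≈ 0.2312
  upper = min{1, (1 − p₀)/p₁} = 0.541 / 0.597 ≈ 0.9062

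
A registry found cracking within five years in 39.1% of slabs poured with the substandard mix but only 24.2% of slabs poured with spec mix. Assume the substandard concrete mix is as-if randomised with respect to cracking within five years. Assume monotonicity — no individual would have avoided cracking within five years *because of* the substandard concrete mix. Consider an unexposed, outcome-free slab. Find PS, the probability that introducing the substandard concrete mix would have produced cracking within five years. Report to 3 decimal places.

PS ≈ 0.197

p₁ = 0.391, p₀ = 0.242.
Under exogeneity and monotonicity, PS = (p₁ − p₀) / (1 − p₀).
PS = (0.391 − 0.242) / (1 − 0.242) = 0.149 / 0.758 ≈ 0.1966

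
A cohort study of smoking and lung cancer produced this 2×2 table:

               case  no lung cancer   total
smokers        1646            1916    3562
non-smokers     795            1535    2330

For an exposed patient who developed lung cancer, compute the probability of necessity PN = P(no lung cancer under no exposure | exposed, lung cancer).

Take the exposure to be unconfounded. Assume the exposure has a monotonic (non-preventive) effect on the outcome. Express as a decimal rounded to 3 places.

PN ≈ 0.262

p₁ = P(outcome | exposed) = 1646/3562 = 0.4621
p₀ = P(outcome | unexposed) = 795/2330 = 0.3412
Under exogeneity and monotonicity, PN = (p₁ − p₀) / p₁.
PN = (0.4621 − 0.3412) / 0.4621 = 0.1209 / 0.4621 ≈ 0.2616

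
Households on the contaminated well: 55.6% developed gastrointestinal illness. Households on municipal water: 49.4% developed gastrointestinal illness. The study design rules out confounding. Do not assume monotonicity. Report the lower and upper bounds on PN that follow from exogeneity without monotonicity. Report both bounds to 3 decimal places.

0.112 ≤ PN ≤ 0.910

p₁ = 0.556, p₀ = 0.494.
Under exogeneity alone the bounds on PN are max{0,(p₁−p₀)/p₁} ≤ PN ≤ min{1,(1−p₀)/p₁}.
  lower = (p₁ − p₀)/p₁ = 0.062 / 0.556 ≈ 0.1115
  upper = min{1, (1 − p₀)/p₁} = 0.506 / 0.556 ≈ 0.9101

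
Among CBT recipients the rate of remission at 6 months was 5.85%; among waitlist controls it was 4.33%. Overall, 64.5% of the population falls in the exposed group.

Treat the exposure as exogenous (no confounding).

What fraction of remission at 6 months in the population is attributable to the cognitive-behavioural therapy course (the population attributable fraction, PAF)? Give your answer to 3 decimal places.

PAF ≈ 0.185

p₁ = 0.0585, p₀ = 0.0433.
Overall risk P(Y=1) = π·p₁ + (1−π)·p₀ = 0.645×0.0585 + 0.355×0.0433 = 0.053104.
Under exogeneity, PAF = [P(Y=1) − p₀] / P(Y=1).
PAF = (0.053104 − 0.0433) / 0.053104 ≈ 0.1846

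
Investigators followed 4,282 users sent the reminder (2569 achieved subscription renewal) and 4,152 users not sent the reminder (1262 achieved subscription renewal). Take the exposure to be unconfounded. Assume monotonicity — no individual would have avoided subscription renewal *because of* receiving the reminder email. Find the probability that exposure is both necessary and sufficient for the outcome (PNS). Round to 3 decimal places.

PNS ≈ 0.296

p₁ = P(outcome | exposed) = 2569/4282 = 0.59995
p₀ = P(outcome | unexposed) = 1262/4152 = 0.30395
Under exogeneity and monotonicity, PNS = p₁ − p₀.
PNS = 0.59995 − 0.30395 = 0.296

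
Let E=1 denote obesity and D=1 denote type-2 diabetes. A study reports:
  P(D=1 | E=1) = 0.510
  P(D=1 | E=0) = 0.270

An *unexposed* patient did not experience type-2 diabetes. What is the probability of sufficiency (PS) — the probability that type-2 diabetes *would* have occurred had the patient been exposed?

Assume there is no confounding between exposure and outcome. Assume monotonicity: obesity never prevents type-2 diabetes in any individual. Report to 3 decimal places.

Let p₁ = 0.51, p₀ = 0.27.
Under exogeneity and monotonicity, PS = (p₁ − p₀) / (1 − p₀).
PS = (0.51 − 0.27) / (1 − 0.27) = 0.24 / 0.73 ≈ 0.3288

PS ≈ 0.329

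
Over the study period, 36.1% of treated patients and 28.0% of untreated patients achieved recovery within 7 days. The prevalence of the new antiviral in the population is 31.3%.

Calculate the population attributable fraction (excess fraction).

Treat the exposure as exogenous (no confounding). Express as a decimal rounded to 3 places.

p₁ = 0.361, p₀ = 0.28.
Overall risk P(Y=1) = π·p₁ + (1−π)·p₀ = 0.313×0.361 + 0.687×0.28 = 0.30535.
Under exogeneity, PAF = [P(Y=1) − p₀] / P(Y=1).
PAF = (0.30535 − 0.28) / 0.30535 ≈ 0.0830

PAF ≈ 0.083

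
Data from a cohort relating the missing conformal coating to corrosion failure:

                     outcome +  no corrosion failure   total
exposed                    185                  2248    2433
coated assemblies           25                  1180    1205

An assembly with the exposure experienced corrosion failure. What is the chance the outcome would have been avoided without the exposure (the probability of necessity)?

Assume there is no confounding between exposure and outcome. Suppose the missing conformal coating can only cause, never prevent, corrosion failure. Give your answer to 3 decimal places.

p₁ = P(outcome | exposed) = 185/2433 = 0.076038
p₀ = P(outcome | unexposed) = 25/1205 = 0.020747
Under exogeneity and monotonicity, PN = (p₁ − p₀)/p₁.
PN = (0.076038 − 0.020747) / 0.076038 ≈ 0.7272

PN ≈ 0.727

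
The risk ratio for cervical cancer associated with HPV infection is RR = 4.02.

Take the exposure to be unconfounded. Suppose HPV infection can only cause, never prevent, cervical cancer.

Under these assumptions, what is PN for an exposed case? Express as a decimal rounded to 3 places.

PN ≈ 0.751

Under exogeneity and monotonicity, PN = (RR − 1) / RR = 1 − 1/RR.
PN = (4.02 − 1) / 4.02 = 3.02 / 4.02 ≈ 0.7512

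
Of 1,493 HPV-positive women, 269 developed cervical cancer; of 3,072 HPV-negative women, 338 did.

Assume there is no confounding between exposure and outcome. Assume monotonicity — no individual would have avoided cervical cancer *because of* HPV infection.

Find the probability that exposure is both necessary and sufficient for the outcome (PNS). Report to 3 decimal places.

p₁ = P(outcome | exposed) = 269/1493 = 0.18017
p₀ = P(outcome | unexposed) = 338/3072 = 0.11003
Under exogeneity and monotonicity, PNS = p₁ − p₀.
PNS = 0.18017 − 0.11003 = 0.070148

PNS ≈ 0.070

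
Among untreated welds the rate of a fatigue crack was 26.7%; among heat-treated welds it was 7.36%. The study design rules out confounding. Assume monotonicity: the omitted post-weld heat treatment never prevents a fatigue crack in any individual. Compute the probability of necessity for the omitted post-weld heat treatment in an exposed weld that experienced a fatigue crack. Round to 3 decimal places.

PN ≈ 0.724

p₁ = 0.267, p₀ = 0.0736.
Under exogeneity and monotonicity, PN = (p₁ − p₀) / p₁.
PN = (0.267 − 0.0736) / 0.267 = 0.1934 / 0.267 ≈ 0.7243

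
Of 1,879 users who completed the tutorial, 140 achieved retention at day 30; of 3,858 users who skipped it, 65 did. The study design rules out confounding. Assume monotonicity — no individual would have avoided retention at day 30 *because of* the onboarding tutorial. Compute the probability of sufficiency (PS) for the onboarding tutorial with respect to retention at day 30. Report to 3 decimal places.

PS ≈ 0.059

p₁ = P(outcome | exposed) = 140/1879 = 0.074508
p₀ = P(outcome | unexposed) = 65/3858 = 0.016848
Under exogeneity and monotonicity, PS = (p₁ − p₀) / (1 − p₀).
PS = (0.074508 − 0.016848) / (1 − 0.016848) = 0.05766 / 0.98315 ≈ 0.0586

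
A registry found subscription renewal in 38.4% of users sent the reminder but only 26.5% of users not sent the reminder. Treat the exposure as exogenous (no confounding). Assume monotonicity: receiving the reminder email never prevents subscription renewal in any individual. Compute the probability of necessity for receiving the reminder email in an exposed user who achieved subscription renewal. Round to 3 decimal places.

p₁ = 0.384, p₀ = 0.265.
Under exogeneity and monotonicity, PN = (p₁ − p₀) / p₁.
PN = (0.384 − 0.265) / 0.384 = 0.119 / 0.384 ≈ 0.3099

PN ≈ 0.310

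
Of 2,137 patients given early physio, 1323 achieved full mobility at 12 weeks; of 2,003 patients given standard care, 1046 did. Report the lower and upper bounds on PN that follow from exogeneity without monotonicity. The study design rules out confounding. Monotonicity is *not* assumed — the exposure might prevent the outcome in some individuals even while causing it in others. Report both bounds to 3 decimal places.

0.156 ≤ PN ≤ 0.772

p₁ = P(outcome | exposed) = 1323/2137 = 0.61909
p₀ = P(outcome | unexposed) = 1046/2003 = 0.52222
Under exogeneity alone the bounds on PN are max{0,(p₁−p₀)/p₁} ≤ PN ≤ min{1,(1−p₀)/p₁}.
  lower = (p₁ − p₀)/p₁ = 0.096876 / 0.61909 ≈ 0.1565
  upper = min{1, (1 − p₀)/p₁} = 0.47778 / 0.61909 ≈ 0.7717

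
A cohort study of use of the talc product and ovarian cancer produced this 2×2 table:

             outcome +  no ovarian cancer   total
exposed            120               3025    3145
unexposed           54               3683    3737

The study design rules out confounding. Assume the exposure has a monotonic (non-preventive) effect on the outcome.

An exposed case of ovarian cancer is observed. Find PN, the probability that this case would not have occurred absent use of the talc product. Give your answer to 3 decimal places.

PN ≈ 0.621

p₁ = P(outcome | exposed) = 120/3145 = 0.038156
p₀ = P(outcome | unexposed) = 54/3737 = 0.01445
Under exogeneity and monotonicity, PN = (p₁ − p₀)/p₁.
PN = (0.038156 − 0.01445) / 0.038156 ≈ 0.6213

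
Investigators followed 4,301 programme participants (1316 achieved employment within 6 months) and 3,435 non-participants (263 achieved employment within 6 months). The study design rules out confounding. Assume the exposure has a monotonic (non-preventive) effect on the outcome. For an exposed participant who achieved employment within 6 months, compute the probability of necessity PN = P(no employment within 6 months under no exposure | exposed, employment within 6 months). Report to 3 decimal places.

p₁ = P(outcome | exposed) = 1316/4301 = 0.30598
p₀ = P(outcome | unexposed) = 263/3435 = 0.076565
Under exogeneity and monotonicity, PN = (p₁ − p₀) / p₁.
PN = (0.30598 − 0.076565) / 0.30598 = 0.22941 / 0.30598 ≈ 0.7498

PN ≈ 0.750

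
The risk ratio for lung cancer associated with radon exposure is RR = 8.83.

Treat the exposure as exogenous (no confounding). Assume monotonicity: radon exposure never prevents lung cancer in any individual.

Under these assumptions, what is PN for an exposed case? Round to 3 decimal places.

Under exogeneity and monotonicity, PN = (RR − 1) / RR = 1 − 1/RR.
PN = (8.83 − 1) / 8.83 = 7.83 / 8.83 ≈ 0.8867

PN ≈ 0.887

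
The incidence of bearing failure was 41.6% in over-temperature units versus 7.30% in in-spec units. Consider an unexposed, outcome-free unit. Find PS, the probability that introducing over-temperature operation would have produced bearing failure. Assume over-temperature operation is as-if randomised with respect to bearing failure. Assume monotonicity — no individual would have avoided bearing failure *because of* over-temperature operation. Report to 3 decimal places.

p₁ = 0.416, p₀ = 0.073.
Under exogeneity and monotonicity, PS = (p₁ − p₀) / (1 − p₀).
PS = (0.416 − 0.073) / (1 − 0.073) = 0.343 / 0.927 ≈ 0.3700

PS ≈ 0.370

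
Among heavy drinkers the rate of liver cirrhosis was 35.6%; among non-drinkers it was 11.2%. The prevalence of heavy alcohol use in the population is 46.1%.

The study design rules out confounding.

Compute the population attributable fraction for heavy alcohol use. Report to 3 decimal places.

p₁ = 0.356, p₀ = 0.112.
Overall risk P(Y=1) = π·p₁ + (1−π)·p₀ = 0.461×0.356 + 0.539×0.112 = 0.22448.
Under exogeneity, PAF = [P(Y=1) − p₀] / P(Y=1).
PAF = (0.22448 − 0.112) / 0.22448 ≈ 0.5011

PAF ≈ 0.501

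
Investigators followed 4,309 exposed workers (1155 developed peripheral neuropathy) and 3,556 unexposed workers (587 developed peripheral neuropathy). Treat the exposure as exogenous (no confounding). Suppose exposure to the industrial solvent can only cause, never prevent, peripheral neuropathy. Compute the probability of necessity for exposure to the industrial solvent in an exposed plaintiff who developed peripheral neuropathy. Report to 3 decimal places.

PN ≈ 0.384

p₁ = P(outcome | exposed) = 1155/4309 = 0.26804
p₀ = P(outcome | unexposed) = 587/3556 = 0.16507
Under exogeneity and monotonicity, PN = (p₁ − p₀) / p₁.
PN = (0.26804 − 0.16507) / 0.26804 = 0.10297 / 0.26804 ≈ 0.3842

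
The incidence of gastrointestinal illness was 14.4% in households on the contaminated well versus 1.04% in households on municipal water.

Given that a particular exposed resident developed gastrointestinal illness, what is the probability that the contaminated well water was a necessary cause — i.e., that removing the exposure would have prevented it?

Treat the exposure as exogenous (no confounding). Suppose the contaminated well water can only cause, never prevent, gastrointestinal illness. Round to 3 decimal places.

p₁ = 0.144, p₀ = 0.0104.
Under exogeneity and monotonicity, PN = (p₁ − p₀) / p₁.
PN = (0.144 − 0.0104) / 0.144 = 0.1336 / 0.144 ≈ 0.9278

PN ≈ 0.928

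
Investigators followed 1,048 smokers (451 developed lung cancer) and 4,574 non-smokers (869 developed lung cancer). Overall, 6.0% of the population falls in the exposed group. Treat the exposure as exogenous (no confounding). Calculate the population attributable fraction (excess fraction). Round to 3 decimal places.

PAF ≈ 0.071

p₁ = P(outcome | exposed) = 451/1048 = 0.43034
p₀ = P(outcome | unexposed) = 869/4574 = 0.18999
Overall risk P(Y=1) = π·p₁ + (1−π)·p₀ = 0.06×0.43034 + 0.94×0.18999 = 0.20441.
Under exogeneity, PAF = [P(Y=1) − p₀] / P(Y=1).
PAF = (0.20441 − 0.18999) / 0.20441 ≈ 0.0706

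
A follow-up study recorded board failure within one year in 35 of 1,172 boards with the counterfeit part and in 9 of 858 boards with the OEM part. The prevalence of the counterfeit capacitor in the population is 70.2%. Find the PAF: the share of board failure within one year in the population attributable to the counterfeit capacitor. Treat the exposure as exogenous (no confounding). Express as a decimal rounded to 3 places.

p₁ = P(outcome | exposed) = 35/1172 = 0.029863
p₀ = P(outcome | unexposed) = 9/858 = 0.01049
Overall risk P(Y=1) = π·p₁ + (1−π)·p₀ = 0.702×0.029863 + 0.298×0.01049 = 0.02409.
Under exogeneity, PAF = [P(Y=1) − p₀] / P(Y=1).
PAF = (0.02409 − 0.01049) / 0.02409 ≈ 0.5646

PAF ≈ 0.565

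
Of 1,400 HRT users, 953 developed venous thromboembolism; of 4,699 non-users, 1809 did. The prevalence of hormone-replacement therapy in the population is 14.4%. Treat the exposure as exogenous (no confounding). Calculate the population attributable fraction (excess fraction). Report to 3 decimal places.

p₁ = P(outcome | exposed) = 953/1400 = 0.68071
p₀ = P(outcome | unexposed) = 1809/4699 = 0.38498
Overall risk P(Y=1) = π·p₁ + (1−π)·p₀ = 0.144×0.68071 + 0.856×0.38498 = 0.42756.
Under exogeneity, PAF = [P(Y=1) − p₀] / P(Y=1).
PAF = (0.42756 − 0.38498) / 0.42756 ≈ 0.0996

PAF ≈ 0.100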